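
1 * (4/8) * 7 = 7/2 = 3.50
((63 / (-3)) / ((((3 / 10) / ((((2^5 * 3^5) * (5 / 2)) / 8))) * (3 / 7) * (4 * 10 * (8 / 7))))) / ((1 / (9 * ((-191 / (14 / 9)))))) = 307021995 / 32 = 9594437.34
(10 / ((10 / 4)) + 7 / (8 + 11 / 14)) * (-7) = -4130 / 123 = -33.58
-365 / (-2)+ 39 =443 / 2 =221.50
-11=-11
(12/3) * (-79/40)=-79/10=-7.90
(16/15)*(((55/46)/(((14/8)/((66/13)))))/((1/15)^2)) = 1742400/2093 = 832.49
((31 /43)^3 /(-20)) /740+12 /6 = 2353377409 /1176703600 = 2.00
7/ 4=1.75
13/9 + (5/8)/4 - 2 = -115/288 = -0.40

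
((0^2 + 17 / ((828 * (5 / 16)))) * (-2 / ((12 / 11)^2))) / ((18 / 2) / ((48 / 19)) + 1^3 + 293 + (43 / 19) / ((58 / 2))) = -9067256 / 24442550685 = -0.00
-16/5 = -3.20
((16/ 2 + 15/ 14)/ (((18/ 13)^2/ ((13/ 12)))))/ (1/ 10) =51.26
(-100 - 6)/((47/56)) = -5936/47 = -126.30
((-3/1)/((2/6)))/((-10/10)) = 9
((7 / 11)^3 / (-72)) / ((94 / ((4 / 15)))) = -343 / 33780780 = -0.00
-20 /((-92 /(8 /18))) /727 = 20 /150489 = 0.00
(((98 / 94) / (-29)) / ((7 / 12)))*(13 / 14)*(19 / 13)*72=-8208 / 1363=-6.02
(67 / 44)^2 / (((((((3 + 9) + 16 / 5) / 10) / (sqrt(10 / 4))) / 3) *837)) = 112225 *sqrt(10) / 41050944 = 0.01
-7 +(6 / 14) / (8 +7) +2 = -174 / 35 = -4.97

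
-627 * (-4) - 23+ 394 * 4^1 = 4061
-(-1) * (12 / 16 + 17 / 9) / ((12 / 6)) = 95 / 72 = 1.32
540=540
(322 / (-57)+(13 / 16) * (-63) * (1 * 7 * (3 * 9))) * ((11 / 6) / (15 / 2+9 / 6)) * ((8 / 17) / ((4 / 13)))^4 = -2773576674869 / 257077638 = -10788.87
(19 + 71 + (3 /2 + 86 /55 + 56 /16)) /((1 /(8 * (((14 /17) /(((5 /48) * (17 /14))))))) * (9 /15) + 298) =133242368 /411208215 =0.32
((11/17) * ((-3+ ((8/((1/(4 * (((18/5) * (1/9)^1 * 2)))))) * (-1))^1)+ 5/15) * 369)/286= -26076/1105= -23.60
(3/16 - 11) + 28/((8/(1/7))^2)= -605/56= -10.80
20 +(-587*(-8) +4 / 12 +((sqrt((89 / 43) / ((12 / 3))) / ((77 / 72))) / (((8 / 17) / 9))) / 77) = 1377*sqrt(3827) / 509894 +14149 / 3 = 4716.50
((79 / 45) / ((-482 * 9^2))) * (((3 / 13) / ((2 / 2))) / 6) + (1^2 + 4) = 228395621 / 45679140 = 5.00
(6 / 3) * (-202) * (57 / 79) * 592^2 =-8070484992 / 79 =-102158037.87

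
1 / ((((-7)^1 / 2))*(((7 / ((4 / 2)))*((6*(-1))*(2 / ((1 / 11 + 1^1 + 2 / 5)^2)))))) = 6724 / 444675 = 0.02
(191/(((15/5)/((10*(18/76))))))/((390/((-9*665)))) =-60165/26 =-2314.04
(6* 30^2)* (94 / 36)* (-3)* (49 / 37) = -2072700 / 37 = -56018.92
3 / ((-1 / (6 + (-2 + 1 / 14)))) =-171 / 14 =-12.21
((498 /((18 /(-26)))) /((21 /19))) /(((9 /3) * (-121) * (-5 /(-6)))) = 82004 /38115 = 2.15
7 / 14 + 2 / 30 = 17 / 30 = 0.57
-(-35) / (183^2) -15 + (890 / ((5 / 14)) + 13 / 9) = 27666887 / 11163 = 2478.45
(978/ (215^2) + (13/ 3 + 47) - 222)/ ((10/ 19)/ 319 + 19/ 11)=-143429116226/ 1453175325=-98.70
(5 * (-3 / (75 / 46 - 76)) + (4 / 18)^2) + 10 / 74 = 3959743 / 10252737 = 0.39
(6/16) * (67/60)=0.42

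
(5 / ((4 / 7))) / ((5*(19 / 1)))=7 / 76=0.09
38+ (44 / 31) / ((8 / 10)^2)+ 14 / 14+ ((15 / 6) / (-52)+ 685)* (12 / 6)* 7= 7762219 / 806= 9630.54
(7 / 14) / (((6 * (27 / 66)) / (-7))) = -77 / 54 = -1.43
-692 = -692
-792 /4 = -198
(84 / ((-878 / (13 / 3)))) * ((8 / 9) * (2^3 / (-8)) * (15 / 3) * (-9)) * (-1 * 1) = 7280 / 439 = 16.58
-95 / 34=-2.79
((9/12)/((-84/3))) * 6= -9/56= -0.16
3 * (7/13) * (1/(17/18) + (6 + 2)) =3234/221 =14.63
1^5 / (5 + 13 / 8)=8 / 53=0.15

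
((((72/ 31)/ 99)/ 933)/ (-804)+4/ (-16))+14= 3517181407/ 255795012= 13.75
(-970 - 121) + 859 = -232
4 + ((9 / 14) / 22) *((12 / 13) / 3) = 4013 / 1001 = 4.01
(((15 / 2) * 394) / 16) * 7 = 1292.81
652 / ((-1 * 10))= -326 / 5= -65.20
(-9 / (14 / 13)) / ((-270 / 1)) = 13 / 420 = 0.03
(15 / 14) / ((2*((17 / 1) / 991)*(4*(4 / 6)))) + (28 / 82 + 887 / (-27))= -87679447 / 4215456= -20.80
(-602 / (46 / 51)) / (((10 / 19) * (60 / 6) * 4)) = -291669 / 9200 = -31.70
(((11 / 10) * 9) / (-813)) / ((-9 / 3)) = 11 / 2710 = 0.00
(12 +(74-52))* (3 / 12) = 17 / 2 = 8.50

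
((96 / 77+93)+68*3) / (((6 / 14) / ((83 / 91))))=635365 / 1001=634.73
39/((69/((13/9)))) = 169/207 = 0.82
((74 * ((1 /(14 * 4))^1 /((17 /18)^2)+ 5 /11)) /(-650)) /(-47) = 781477 /679829150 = 0.00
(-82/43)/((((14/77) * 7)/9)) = -4059/301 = -13.49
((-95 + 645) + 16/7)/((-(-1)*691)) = 3866/4837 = 0.80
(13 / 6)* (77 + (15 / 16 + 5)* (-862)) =-174759 / 16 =-10922.44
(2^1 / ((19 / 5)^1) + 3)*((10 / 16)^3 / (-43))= -8375 / 418304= -0.02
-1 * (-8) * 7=56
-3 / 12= -1 / 4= -0.25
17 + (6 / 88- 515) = -21909 / 44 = -497.93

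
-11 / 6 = -1.83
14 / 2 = 7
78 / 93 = 26 / 31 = 0.84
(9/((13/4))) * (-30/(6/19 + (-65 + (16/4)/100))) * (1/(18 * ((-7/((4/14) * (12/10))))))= -34200/9779861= -0.00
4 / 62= 2 / 31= 0.06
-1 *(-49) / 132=49 / 132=0.37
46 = 46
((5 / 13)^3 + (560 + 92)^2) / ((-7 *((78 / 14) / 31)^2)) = -2094235318217 / 1113879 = -1880128.20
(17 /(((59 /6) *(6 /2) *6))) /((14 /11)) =187 /2478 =0.08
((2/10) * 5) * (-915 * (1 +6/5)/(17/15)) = -30195/17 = -1776.18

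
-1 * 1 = -1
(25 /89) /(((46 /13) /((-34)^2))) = 187850 /2047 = 91.77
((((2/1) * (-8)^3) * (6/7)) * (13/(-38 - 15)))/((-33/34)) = -221.81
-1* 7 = -7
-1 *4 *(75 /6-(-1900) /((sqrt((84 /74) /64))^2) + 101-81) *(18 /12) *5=-22502825 /7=-3214689.29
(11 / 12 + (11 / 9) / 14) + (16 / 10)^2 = 22453 / 6300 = 3.56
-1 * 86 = -86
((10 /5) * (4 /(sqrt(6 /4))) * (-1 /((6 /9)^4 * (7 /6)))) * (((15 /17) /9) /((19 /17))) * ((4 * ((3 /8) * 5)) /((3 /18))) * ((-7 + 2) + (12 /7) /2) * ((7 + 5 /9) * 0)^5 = 0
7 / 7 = 1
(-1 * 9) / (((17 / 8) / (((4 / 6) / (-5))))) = 48 / 85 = 0.56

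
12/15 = 0.80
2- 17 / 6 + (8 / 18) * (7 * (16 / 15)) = 671 / 270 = 2.49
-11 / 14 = -0.79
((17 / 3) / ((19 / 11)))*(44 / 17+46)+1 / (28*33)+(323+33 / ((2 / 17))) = 13393553 / 17556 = 762.90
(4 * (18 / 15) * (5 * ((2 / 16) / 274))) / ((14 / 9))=27 / 3836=0.01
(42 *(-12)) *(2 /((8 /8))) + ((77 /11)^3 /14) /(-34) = -68593 /68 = -1008.72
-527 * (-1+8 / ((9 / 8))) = -28985 / 9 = -3220.56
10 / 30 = 0.33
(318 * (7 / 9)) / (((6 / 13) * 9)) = 4823 / 81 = 59.54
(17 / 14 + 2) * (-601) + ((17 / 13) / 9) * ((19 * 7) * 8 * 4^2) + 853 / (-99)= 9606671 / 18018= 533.17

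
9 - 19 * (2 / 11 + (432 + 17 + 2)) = -94198 / 11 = -8563.45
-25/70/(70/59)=-0.30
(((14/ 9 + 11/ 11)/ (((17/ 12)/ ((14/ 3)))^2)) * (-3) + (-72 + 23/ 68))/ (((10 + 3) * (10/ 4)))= -107407/ 22542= -4.76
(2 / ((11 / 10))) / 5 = 4 / 11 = 0.36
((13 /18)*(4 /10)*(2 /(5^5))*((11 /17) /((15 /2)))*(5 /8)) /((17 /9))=143 /27093750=0.00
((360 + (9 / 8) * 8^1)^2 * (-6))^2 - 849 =667433444307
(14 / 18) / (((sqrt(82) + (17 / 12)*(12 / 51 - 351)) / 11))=-0.02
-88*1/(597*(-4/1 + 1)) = 88/1791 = 0.05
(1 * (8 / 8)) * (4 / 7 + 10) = 74 / 7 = 10.57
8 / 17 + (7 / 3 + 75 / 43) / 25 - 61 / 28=-1.54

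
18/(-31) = -18/31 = -0.58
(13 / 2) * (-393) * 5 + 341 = -24863 / 2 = -12431.50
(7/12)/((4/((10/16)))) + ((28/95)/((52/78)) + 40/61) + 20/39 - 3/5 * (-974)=586.10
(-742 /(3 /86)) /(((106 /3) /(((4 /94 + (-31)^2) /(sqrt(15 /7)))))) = -27191738* sqrt(105) /705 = -395223.26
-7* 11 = -77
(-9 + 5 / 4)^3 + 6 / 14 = -208345 / 448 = -465.06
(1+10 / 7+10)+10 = 157 / 7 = 22.43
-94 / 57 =-1.65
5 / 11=0.45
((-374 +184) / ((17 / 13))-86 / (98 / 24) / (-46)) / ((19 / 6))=-16649508 / 364021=-45.74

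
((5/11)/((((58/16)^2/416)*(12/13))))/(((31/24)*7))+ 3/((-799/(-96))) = 3343585376/1603966133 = 2.08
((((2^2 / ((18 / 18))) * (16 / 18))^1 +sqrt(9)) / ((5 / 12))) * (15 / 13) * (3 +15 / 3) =1888 / 13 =145.23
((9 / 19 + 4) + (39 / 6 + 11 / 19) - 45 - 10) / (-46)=1651 / 1748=0.94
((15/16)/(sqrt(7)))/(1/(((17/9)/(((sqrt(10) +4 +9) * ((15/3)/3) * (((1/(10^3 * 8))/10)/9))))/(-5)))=-663000 * sqrt(7)/371 +51000 * sqrt(70)/371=-3578.00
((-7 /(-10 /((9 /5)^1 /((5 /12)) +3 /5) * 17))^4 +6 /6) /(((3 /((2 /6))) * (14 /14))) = 326803463075041 /2936285156250000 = 0.11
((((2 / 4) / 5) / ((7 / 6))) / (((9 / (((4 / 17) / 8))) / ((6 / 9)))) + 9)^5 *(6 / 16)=22145.67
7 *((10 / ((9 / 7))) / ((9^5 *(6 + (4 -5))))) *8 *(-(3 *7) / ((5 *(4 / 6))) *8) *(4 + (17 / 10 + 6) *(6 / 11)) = -900032 / 1476225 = -0.61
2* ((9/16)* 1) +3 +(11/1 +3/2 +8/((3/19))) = 1615/24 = 67.29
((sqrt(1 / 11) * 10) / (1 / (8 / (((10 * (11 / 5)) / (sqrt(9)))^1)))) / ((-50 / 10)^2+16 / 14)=280 * sqrt(11) / 7381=0.13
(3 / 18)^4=1 / 1296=0.00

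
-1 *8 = -8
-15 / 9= -5 / 3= -1.67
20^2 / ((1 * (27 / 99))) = 4400 / 3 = 1466.67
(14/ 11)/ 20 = 7/ 110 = 0.06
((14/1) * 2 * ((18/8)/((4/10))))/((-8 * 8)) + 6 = 453/128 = 3.54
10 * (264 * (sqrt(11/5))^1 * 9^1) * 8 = 38016 * sqrt(55) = 281934.20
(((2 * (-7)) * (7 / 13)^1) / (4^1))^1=-49 / 26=-1.88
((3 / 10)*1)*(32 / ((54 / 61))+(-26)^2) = 9614 / 45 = 213.64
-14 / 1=-14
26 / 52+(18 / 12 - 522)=-520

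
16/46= 8/23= 0.35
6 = 6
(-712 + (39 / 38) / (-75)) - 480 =-1132413 / 950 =-1192.01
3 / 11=0.27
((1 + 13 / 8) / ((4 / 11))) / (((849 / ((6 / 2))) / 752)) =19.18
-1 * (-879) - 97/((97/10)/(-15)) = 1029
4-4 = 0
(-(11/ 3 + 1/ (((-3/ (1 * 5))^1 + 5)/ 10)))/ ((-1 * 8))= 49/ 66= 0.74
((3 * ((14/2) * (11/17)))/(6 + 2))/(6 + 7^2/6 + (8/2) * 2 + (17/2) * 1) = 693/12512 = 0.06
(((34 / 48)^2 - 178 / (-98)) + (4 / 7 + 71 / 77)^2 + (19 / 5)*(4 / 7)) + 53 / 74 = 4698191969 / 631794240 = 7.44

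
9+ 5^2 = 34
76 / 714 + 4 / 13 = 1922 / 4641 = 0.41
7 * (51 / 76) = 357 / 76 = 4.70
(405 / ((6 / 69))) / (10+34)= 9315 / 88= 105.85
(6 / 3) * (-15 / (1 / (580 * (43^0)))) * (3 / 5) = -10440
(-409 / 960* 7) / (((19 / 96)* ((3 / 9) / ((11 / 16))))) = -94479 / 3040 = -31.08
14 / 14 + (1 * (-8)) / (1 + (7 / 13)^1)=-21 / 5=-4.20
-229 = -229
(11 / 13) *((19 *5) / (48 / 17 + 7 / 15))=266475 / 10907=24.43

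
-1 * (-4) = 4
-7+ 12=5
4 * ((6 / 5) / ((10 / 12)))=144 / 25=5.76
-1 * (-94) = 94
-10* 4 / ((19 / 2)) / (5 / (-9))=144 / 19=7.58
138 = 138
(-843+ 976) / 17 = 133 / 17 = 7.82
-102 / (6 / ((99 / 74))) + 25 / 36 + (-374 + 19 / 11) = -5777599 / 14652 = -394.32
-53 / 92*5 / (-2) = 265 / 184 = 1.44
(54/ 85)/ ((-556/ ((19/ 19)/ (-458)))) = 27/ 10822540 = 0.00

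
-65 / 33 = -1.97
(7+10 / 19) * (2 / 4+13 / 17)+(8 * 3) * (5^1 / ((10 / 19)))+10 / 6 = 239.19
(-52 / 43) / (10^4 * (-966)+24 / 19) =247 / 1973054742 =0.00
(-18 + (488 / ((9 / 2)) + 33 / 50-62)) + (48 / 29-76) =-590387 / 13050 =-45.24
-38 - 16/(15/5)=-130/3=-43.33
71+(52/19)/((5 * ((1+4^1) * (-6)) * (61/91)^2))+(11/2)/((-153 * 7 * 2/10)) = 268550193341/3785931450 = 70.93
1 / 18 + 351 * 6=37909 / 18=2106.06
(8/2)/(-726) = -2/363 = -0.01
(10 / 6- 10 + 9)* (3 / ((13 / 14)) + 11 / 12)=647 / 234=2.76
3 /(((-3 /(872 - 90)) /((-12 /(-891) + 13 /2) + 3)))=-2209541 /297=-7439.53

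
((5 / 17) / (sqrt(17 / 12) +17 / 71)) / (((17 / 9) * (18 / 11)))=-23430 / 1397893 +277255 * sqrt(51) / 23764181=0.07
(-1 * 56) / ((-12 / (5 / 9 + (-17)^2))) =36484 / 27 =1351.26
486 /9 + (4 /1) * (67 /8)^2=5353 /16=334.56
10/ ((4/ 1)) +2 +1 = 11/ 2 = 5.50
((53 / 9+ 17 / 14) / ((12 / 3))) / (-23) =-0.08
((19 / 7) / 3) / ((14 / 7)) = 0.45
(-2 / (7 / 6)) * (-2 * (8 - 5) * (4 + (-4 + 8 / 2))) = 288 / 7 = 41.14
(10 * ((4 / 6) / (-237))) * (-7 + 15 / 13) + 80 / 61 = 832160 / 563823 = 1.48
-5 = -5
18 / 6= 3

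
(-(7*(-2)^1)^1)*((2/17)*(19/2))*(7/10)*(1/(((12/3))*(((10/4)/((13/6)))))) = 12103/5100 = 2.37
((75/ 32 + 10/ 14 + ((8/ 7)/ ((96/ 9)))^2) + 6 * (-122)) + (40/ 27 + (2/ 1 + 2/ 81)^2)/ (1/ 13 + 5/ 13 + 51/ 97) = -9263831489767/ 12808121760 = -723.28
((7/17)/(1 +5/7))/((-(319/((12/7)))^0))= -49/204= -0.24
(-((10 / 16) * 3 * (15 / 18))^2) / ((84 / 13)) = -8125 / 21504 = -0.38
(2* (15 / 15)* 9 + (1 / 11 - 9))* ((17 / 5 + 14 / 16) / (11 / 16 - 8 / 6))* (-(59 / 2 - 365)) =-625860 / 31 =-20189.03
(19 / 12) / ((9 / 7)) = 1.23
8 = 8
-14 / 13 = -1.08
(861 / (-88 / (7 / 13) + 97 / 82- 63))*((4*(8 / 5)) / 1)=-5271616 / 215485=-24.46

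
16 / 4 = 4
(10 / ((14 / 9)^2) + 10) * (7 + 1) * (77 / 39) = 223.22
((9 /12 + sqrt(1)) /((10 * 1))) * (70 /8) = 49 /32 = 1.53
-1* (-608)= 608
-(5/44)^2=-25/1936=-0.01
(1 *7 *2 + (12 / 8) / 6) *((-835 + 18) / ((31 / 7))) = -325983 / 124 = -2628.90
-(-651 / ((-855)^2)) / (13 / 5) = 217 / 633555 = 0.00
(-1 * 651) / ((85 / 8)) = -5208 / 85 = -61.27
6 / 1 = 6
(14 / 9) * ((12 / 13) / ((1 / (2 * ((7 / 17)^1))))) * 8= 6272 / 663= 9.46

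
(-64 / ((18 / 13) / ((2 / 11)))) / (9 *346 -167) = -832 / 291753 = -0.00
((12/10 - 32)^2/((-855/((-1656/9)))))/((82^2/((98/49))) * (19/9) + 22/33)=1090936/37931125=0.03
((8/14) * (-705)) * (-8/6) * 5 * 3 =56400/7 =8057.14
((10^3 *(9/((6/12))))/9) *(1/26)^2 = 500/169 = 2.96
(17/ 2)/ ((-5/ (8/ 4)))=-17/ 5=-3.40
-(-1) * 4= 4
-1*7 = -7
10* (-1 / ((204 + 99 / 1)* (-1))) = 10 / 303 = 0.03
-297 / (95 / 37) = -10989 / 95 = -115.67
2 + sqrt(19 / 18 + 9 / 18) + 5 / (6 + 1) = sqrt(14) / 3 + 19 / 7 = 3.96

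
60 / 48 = 5 / 4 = 1.25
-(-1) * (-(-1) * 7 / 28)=1 / 4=0.25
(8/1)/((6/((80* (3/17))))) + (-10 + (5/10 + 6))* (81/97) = 52441/3298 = 15.90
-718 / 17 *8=-5744 / 17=-337.88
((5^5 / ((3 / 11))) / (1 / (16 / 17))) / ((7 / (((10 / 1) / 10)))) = 1540.62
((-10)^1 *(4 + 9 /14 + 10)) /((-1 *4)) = 1025 /28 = 36.61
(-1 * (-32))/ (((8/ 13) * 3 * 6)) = 26/ 9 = 2.89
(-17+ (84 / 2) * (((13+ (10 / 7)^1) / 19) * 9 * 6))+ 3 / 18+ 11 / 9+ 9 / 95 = 2918627 / 1710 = 1706.80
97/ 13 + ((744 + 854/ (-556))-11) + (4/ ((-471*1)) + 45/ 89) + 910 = 249879729569/ 151495266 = 1649.42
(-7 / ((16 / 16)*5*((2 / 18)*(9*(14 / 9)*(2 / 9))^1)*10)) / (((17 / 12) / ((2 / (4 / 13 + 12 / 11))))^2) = -14907321 / 36125000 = -0.41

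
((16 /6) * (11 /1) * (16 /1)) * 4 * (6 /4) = 2816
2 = 2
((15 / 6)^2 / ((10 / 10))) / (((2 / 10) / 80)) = 2500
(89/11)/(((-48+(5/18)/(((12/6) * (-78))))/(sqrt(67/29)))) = -0.26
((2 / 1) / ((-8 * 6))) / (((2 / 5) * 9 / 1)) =-5 / 432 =-0.01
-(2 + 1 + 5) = -8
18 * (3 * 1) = 54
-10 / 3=-3.33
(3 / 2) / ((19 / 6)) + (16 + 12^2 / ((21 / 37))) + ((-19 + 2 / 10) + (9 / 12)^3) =10717027 / 42560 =251.81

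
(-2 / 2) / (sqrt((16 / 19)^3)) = -19*sqrt(19) / 64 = -1.29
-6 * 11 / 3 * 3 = -66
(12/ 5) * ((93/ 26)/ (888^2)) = 31/ 2847520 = 0.00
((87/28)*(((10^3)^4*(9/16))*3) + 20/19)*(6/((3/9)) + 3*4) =20920781250004200/133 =157299107142888.72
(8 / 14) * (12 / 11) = 48 / 77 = 0.62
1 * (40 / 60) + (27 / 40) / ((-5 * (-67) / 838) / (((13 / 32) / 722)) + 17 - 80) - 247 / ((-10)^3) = 4838938297 / 5290138500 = 0.91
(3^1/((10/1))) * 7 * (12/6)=21/5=4.20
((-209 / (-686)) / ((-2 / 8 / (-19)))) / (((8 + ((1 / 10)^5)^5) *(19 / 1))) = 4180000000000000000000000000 / 27440000000000000000000000343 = 0.15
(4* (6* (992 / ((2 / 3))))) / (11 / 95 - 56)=-3392640 / 5309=-639.04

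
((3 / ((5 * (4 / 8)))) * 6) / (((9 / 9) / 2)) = 72 / 5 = 14.40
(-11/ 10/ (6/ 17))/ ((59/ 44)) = -2057/ 885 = -2.32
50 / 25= 2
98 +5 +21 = 124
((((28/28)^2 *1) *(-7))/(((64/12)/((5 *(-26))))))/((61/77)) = 215.38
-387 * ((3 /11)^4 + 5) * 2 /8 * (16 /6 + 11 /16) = -761038467 /468512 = -1624.37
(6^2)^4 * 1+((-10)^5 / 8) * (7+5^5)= -37470384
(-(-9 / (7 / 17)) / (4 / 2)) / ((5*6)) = 51 / 140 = 0.36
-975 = -975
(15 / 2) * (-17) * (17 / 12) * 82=-59245 / 4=-14811.25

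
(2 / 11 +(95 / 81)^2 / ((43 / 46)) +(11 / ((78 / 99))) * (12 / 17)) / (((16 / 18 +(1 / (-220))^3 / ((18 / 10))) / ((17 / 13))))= 1528090772560000 / 90254878964757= 16.93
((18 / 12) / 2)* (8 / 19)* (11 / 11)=0.32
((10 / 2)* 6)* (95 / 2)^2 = 135375 / 2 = 67687.50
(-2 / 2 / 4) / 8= -1 / 32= -0.03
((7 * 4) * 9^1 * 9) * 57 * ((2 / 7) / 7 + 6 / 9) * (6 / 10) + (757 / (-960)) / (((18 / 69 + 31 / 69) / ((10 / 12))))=5162679281 / 94080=54875.42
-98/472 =-49/236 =-0.21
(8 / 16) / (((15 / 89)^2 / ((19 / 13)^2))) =2859481 / 76050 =37.60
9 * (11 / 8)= 99 / 8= 12.38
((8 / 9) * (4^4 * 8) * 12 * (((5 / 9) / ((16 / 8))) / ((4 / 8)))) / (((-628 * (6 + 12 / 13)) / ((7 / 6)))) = -372736 / 114453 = -3.26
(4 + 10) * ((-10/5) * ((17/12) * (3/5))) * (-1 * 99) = 2356.20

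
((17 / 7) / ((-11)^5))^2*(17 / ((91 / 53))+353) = 0.00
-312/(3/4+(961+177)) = -1248/4555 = -0.27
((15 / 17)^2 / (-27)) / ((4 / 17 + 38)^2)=-1 / 50700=-0.00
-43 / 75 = -0.57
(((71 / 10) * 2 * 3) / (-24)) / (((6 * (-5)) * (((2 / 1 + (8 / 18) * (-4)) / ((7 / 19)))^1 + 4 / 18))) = 1491 / 20800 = 0.07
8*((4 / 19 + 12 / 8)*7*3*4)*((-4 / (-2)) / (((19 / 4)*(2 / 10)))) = 2419.94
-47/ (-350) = 47/ 350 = 0.13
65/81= 0.80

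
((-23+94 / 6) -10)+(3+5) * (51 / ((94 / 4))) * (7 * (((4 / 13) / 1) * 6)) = 207.03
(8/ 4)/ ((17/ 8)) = 16/ 17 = 0.94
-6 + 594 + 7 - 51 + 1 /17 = 9249 /17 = 544.06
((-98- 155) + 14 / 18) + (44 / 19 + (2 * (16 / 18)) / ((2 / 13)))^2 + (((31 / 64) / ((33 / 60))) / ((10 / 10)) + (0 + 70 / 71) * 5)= -19730536811 / 365395536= -54.00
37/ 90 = 0.41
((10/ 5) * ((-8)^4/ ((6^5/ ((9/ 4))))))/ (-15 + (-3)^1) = -32/ 243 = -0.13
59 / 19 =3.11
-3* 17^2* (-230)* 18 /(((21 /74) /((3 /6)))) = 44269020 /7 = 6324145.71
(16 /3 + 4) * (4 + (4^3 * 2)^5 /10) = 160345445904 /5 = 32069089180.80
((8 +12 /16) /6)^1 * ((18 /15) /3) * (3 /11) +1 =1.16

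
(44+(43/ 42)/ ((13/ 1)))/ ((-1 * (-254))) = 24067/ 138684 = 0.17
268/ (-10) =-134/ 5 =-26.80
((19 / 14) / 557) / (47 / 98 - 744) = -7 / 2136095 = -0.00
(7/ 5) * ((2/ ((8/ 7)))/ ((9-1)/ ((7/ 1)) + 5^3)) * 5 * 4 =343/ 883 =0.39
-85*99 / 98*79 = -664785 / 98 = -6783.52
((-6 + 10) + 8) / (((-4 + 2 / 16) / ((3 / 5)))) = -288 / 155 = -1.86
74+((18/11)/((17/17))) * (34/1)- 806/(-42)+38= 43157/231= 186.83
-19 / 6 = -3.17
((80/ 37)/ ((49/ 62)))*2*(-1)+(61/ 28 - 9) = -89149/ 7252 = -12.29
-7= -7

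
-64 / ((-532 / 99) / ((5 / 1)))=7920 / 133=59.55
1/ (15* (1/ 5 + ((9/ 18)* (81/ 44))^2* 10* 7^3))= 0.00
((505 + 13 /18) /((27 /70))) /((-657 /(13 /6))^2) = 53844245 /3776065452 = 0.01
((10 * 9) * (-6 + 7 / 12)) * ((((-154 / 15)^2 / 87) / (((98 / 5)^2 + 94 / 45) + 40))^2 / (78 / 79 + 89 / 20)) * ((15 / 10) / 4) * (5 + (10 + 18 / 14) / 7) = -3121618500 / 1738036200881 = -0.00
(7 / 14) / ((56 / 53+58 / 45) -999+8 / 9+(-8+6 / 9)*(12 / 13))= -31005 / 62167186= -0.00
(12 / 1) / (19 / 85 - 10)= -340 / 277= -1.23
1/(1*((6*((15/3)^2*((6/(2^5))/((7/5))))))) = 56/1125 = 0.05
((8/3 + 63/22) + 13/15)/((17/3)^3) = 0.04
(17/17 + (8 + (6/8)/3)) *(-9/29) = -333/116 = -2.87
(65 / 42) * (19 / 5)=247 / 42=5.88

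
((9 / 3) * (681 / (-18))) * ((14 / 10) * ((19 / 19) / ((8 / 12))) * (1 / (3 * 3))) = -1589 / 60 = -26.48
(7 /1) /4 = 7 /4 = 1.75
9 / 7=1.29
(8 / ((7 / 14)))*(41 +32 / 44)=7344 / 11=667.64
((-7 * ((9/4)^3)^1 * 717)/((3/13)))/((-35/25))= 11325015/64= 176953.36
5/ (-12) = -5/ 12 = -0.42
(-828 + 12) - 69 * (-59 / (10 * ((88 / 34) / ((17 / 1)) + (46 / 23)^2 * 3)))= -27481401 / 35120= -782.50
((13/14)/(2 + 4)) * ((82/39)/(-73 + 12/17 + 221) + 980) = 48310777/318528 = 151.67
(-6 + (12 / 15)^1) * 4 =-104 / 5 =-20.80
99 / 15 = 33 / 5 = 6.60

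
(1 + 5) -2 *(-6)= 18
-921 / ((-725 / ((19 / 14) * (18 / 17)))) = 1.83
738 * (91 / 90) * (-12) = -8954.40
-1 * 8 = -8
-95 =-95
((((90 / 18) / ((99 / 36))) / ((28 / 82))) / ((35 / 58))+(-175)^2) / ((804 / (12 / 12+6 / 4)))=27519385 / 288904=95.25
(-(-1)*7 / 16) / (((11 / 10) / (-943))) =-33005 / 88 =-375.06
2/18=1/9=0.11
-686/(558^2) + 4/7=620327/1089774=0.57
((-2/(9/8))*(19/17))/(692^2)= -19/4579137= -0.00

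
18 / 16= 9 / 8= 1.12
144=144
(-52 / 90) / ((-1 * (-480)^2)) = 13 / 5184000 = 0.00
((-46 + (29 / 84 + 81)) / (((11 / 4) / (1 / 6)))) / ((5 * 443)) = 2969 / 3069990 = 0.00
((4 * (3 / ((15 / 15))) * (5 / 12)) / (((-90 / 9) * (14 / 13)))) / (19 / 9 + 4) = -117 / 1540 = -0.08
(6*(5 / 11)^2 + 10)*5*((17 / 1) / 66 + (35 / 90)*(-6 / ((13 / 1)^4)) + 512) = 3283103563000 / 114044073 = 28788.02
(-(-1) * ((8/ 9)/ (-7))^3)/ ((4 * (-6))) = 0.00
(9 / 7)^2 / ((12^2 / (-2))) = -9 / 392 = -0.02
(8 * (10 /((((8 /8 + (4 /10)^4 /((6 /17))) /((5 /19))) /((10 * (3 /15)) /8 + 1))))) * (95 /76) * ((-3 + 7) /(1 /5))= 23437500 /38209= 613.40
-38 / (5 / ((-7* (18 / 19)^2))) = 4536 / 95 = 47.75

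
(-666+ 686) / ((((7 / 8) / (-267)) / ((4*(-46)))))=7860480 / 7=1122925.71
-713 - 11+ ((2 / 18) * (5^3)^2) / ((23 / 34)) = 381382 / 207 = 1842.43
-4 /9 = -0.44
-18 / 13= -1.38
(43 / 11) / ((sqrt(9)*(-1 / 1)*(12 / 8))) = -86 / 99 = -0.87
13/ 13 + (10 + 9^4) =6572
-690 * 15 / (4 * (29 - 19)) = -1035 / 4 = -258.75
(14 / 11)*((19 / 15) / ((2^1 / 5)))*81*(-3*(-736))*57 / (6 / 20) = 1506496320 / 11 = 136954210.91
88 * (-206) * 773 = -14012944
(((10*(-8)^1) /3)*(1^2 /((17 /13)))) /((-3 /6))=2080 /51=40.78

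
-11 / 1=-11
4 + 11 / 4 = 27 / 4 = 6.75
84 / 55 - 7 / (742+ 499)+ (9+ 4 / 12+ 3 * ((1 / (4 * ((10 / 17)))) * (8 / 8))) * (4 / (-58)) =18765209 / 23752740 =0.79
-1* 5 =-5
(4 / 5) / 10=2 / 25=0.08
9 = 9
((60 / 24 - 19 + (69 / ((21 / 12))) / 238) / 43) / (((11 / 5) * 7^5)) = -136065 / 13244218526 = -0.00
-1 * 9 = -9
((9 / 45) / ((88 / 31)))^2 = 961 / 193600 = 0.00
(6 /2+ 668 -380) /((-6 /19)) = -1843 /2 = -921.50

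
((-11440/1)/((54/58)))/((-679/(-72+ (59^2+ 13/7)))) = 7921101760/128331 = 61723.99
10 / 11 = 0.91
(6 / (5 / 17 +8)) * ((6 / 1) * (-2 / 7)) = -408 / 329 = -1.24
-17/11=-1.55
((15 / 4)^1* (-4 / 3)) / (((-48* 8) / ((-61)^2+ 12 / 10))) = 18611 / 384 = 48.47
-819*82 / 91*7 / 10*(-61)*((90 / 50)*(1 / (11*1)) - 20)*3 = -515703699 / 275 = -1875286.18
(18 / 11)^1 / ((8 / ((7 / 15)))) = 21 / 220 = 0.10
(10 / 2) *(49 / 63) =35 / 9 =3.89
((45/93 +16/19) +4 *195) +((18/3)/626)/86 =12387692285/15854702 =781.33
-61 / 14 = -4.36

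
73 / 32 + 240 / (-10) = -695 / 32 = -21.72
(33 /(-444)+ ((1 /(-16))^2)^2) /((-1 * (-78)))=-0.00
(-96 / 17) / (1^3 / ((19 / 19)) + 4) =-96 / 85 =-1.13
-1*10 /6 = -5 /3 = -1.67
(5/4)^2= 25/16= 1.56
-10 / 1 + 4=-6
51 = 51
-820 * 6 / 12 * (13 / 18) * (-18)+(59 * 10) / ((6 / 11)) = 19235 / 3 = 6411.67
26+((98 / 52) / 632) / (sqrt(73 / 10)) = 49 * sqrt(730) / 1199536+26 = 26.00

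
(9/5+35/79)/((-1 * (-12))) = 443/2370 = 0.19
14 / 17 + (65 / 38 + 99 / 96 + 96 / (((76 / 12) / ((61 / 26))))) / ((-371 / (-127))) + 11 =1243065865 / 49850528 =24.94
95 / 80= 1.19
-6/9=-0.67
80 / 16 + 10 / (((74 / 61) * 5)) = 246 / 37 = 6.65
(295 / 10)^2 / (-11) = -3481 / 44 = -79.11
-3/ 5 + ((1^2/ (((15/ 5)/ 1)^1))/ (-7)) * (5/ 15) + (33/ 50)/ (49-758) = -1377539/ 2233350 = -0.62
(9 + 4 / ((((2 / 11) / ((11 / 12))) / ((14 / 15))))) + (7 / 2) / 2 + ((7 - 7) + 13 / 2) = 6493 / 180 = 36.07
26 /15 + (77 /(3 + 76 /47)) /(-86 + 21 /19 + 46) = 1.30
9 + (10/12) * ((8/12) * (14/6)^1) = 278/27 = 10.30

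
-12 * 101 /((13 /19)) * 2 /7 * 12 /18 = -30704 /91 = -337.41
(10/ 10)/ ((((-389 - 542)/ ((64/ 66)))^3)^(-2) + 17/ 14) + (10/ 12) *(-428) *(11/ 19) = -23942723530006602107672829840644/ 116414603198203628054499386199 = -205.67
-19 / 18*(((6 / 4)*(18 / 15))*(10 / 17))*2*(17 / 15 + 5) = -3496 / 255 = -13.71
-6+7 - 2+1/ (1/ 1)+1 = 1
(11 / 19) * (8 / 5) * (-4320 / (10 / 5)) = -38016 / 19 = -2000.84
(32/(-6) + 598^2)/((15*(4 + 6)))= 536398/225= 2383.99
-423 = -423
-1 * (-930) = 930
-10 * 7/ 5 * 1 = -14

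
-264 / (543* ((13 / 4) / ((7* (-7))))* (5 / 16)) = 275968 / 11765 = 23.46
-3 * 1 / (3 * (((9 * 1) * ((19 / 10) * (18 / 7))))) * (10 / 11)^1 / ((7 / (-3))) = 50 / 5643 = 0.01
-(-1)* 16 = 16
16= 16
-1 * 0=0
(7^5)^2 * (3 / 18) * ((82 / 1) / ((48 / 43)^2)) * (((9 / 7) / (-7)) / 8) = -437023799009 / 6144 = -71130175.62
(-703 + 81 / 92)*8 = -129190 / 23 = -5616.96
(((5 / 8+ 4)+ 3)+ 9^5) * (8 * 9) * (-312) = -1326648024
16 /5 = 3.20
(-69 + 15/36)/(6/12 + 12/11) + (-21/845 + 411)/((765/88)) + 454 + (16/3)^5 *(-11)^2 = 127693819468291/244348650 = 522588.60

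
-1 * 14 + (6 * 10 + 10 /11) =46.91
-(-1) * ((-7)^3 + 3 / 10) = -3427 / 10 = -342.70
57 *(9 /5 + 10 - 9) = 798 /5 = 159.60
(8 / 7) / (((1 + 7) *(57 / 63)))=3 / 19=0.16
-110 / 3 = -36.67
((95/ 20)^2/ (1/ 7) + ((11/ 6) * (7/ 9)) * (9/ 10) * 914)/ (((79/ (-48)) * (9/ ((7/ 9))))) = -2235919/ 31995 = -69.88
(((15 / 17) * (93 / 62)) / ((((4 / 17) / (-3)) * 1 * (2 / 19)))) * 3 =-7695 / 16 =-480.94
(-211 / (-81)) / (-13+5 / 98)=-20678 / 102789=-0.20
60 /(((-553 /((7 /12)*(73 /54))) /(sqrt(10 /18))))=-0.06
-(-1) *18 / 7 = 18 / 7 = 2.57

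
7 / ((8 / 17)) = 119 / 8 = 14.88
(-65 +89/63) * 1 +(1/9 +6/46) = -30596/483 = -63.35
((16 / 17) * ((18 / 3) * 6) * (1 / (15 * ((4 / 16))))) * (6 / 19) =4608 / 1615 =2.85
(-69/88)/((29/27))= -1863/2552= -0.73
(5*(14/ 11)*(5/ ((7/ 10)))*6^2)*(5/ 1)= 90000/ 11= 8181.82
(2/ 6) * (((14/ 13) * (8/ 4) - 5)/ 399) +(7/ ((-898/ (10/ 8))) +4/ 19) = 0.20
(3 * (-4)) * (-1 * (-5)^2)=300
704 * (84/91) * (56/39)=157696/169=933.11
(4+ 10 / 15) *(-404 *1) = -1885.33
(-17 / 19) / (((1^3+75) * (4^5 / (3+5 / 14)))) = -799 / 20701184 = -0.00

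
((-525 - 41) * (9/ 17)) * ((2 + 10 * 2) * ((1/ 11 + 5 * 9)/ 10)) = -2526624/ 85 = -29724.99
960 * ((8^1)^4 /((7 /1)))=3932160 /7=561737.14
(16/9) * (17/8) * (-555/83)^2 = 1163650/6889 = 168.91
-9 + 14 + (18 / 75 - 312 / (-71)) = 17101 / 1775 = 9.63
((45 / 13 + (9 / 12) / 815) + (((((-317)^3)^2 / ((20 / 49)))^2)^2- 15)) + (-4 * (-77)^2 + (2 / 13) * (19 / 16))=12952021899273765683284300330939048401814285854582681176873412040004999 / 339040000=38202046659018893591565300000000000000000000000000000000000000.00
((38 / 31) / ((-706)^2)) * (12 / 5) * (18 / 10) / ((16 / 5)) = 513 / 154515160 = 0.00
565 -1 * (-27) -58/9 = 5270/9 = 585.56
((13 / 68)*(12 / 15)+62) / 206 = 5283 / 17510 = 0.30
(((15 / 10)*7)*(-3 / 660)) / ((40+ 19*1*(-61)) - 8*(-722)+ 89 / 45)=-189 / 18449552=-0.00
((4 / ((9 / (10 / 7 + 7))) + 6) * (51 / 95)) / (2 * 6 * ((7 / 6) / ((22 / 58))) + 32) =57409 / 756105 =0.08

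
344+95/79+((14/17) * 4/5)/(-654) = 757995233/2195805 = 345.20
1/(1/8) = 8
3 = 3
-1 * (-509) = 509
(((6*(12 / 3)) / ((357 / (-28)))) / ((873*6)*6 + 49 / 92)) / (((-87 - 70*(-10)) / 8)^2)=-0.00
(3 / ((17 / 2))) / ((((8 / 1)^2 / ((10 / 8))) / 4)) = 15 / 544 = 0.03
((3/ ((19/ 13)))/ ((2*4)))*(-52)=-13.34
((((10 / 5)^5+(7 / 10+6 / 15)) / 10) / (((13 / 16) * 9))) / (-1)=-1324 / 2925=-0.45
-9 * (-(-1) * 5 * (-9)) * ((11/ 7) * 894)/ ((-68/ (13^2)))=-336544065/ 238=-1414050.69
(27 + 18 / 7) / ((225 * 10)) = 23 / 1750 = 0.01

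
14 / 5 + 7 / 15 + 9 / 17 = 968 / 255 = 3.80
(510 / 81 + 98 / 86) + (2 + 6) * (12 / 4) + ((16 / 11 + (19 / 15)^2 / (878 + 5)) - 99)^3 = -416541528636578091568676077 / 448824107675791546875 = -928072.98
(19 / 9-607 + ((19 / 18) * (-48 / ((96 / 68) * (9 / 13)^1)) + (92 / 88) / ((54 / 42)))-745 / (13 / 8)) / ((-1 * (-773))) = -1.44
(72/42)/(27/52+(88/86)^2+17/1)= 384592/4165259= 0.09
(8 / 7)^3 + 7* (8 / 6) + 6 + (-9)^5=-60744107 / 1029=-59032.17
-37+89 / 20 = -651 / 20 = -32.55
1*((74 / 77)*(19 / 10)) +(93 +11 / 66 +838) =2155213 / 2310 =932.99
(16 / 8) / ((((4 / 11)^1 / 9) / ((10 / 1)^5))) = 4950000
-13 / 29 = -0.45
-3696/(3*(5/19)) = -23408/5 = -4681.60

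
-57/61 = -0.93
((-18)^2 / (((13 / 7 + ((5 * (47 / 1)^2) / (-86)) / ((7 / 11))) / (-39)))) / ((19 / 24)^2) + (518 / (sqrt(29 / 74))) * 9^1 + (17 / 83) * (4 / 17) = 363843160964 / 3606856051 + 4662 * sqrt(2146) / 29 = 7548.01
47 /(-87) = -47 /87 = -0.54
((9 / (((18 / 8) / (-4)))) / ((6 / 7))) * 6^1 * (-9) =1008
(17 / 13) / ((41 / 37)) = 629 / 533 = 1.18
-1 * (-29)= 29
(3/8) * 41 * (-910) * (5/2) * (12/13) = -64575/2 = -32287.50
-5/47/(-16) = 5/752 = 0.01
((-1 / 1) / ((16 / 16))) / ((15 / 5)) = -1 / 3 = -0.33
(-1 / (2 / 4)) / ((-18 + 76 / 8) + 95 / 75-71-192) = 60 / 8107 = 0.01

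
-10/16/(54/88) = -55/54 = -1.02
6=6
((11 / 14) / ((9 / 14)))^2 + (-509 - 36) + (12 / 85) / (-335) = -1253584372 / 2306475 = -543.51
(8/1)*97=776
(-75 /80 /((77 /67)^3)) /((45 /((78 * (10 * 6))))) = -58648785 /913066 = -64.23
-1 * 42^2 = -1764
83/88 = 0.94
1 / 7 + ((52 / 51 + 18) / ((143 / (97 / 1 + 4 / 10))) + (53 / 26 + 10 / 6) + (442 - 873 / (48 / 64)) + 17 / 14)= -35939042 / 51051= -703.98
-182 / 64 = -91 / 32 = -2.84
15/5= 3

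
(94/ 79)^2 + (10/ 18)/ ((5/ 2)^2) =1.50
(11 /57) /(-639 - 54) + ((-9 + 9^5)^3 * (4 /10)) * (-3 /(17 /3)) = -2660461339395686417 /61047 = -43580541867670.59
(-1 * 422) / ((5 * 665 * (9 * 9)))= -422 / 269325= -0.00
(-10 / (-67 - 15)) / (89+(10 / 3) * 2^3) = 15 / 14227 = 0.00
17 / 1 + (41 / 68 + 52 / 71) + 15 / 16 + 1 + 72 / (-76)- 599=-212698817 / 366928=-579.67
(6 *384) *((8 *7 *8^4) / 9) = 58720256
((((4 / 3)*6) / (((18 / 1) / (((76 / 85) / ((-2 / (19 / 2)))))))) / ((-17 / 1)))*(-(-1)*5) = 1444 / 2601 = 0.56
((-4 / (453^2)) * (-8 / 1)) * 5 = 0.00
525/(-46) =-525/46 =-11.41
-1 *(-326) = 326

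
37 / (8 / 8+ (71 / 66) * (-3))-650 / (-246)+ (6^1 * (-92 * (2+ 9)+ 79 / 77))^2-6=547611730189 / 14883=36794445.35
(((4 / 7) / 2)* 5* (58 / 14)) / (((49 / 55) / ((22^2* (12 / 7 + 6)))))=416869200 / 16807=24803.31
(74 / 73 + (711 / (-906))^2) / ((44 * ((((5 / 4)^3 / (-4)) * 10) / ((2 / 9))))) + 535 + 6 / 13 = 716906030034811 / 1338860469375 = 535.46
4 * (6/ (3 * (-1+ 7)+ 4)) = 12/ 11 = 1.09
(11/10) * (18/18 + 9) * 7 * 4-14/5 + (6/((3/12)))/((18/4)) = 4658/15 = 310.53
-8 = -8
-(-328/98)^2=-26896/2401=-11.20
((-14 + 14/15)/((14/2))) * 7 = -196/15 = -13.07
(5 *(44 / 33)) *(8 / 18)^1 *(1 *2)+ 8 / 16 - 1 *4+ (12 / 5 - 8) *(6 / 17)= 2063 / 4590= 0.45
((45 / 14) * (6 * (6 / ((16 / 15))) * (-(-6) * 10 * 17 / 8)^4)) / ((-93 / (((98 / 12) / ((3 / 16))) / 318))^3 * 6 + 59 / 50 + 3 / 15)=-3597625542877734375 / 235704430855099372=-15.26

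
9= 9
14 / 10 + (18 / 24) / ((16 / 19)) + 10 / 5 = 1373 / 320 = 4.29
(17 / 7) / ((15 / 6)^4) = 272 / 4375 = 0.06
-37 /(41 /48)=-1776 /41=-43.32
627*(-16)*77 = -772464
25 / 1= 25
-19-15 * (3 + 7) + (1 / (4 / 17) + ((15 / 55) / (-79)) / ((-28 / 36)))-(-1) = -3984257 / 24332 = -163.75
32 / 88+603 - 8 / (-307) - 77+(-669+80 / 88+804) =2236583 / 3377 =662.30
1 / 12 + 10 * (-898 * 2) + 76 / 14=-1508177 / 84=-17954.49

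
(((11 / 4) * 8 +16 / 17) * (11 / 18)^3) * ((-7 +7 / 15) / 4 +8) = 3304873 / 99144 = 33.33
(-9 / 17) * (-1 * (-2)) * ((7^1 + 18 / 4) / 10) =-207 / 170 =-1.22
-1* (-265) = 265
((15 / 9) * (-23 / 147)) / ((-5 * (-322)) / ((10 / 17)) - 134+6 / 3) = -23 / 229761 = -0.00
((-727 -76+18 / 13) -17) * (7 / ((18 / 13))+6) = -1058879 / 117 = -9050.25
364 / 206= 182 / 103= 1.77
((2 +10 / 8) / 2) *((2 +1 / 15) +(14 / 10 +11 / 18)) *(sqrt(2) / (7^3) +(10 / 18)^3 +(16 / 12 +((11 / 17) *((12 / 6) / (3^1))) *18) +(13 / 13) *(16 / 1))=4771 *sqrt(2) / 246960 +298822043 / 1784592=167.47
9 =9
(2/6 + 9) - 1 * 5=13/3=4.33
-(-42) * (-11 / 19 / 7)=-66 / 19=-3.47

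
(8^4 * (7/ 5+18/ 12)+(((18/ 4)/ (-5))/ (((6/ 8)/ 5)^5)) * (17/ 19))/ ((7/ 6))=6536192/ 5985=1092.10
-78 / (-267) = 26 / 89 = 0.29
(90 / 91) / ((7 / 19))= 1710 / 637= 2.68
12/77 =0.16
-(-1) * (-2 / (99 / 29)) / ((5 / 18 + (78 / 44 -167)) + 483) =-58 / 31487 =-0.00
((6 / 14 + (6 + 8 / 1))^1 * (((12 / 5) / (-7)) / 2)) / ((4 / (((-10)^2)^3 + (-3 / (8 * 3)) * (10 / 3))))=-34628557 / 56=-618367.09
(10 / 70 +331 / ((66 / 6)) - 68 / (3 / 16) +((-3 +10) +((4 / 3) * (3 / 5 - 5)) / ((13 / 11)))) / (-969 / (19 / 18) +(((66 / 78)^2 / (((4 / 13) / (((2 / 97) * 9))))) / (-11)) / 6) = 641611156 / 1782713625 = 0.36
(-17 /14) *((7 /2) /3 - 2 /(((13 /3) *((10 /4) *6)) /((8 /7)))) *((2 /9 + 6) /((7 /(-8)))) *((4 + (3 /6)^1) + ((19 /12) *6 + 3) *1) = 14283536 /85995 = 166.10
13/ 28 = 0.46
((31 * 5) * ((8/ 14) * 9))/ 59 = 5580/ 413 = 13.51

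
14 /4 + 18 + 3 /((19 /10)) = 877 /38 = 23.08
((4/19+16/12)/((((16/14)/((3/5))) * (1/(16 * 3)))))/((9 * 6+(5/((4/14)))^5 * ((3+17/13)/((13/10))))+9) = 178464/24948179615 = 0.00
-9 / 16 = -0.56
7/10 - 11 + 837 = 8267/10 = 826.70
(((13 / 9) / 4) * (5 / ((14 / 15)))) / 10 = 65 / 336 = 0.19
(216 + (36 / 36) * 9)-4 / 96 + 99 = 7775 / 24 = 323.96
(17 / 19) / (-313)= -17 / 5947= -0.00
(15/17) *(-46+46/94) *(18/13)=-577530/10387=-55.60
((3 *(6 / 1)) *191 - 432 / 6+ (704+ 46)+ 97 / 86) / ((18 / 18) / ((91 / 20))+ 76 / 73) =3265.29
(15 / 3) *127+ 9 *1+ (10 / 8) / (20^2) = 206081 / 320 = 644.00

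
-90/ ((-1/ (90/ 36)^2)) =1125/ 2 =562.50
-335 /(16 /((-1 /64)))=335 /1024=0.33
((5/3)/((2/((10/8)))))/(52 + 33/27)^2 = 675/1835528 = 0.00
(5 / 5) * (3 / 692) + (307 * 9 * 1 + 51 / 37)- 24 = 70164759 / 25604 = 2740.38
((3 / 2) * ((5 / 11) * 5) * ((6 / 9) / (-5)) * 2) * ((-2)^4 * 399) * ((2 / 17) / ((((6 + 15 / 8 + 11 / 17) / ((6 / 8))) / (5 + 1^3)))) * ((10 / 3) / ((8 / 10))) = -1008000 / 671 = -1502.24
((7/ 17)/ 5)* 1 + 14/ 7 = 177/ 85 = 2.08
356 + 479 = 835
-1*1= -1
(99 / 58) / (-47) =-99 / 2726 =-0.04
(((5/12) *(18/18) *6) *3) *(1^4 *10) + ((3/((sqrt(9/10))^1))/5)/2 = sqrt(10)/10 + 75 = 75.32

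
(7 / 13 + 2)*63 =2079 / 13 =159.92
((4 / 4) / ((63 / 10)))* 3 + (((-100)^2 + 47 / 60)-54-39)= 4161469 / 420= 9908.26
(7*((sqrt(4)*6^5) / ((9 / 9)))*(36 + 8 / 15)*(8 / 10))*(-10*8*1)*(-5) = 1272692736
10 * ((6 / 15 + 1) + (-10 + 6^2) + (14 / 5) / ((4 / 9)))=337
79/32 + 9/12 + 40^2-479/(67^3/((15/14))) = 1603.22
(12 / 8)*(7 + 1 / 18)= 127 / 12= 10.58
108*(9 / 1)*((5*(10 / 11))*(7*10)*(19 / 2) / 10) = 3231900 / 11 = 293809.09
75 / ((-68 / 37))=-40.81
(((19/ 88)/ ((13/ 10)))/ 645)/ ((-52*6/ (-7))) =133/ 23021856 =0.00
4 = 4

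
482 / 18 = 241 / 9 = 26.78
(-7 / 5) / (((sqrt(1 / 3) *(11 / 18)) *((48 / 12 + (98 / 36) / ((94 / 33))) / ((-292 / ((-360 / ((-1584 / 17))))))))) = 41501376 *sqrt(3) / 1187875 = 60.51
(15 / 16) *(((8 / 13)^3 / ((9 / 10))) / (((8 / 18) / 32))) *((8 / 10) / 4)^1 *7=53760 / 2197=24.47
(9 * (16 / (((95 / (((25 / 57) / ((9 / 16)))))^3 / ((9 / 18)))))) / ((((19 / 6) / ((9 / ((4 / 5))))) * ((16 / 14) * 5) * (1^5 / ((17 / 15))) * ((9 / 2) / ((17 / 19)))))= 207155200 / 37143052370667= 0.00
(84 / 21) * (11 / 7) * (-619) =-27236 / 7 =-3890.86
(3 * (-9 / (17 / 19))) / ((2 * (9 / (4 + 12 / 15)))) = -684 / 85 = -8.05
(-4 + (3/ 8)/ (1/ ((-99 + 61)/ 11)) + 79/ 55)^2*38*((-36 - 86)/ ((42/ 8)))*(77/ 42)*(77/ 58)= -92823151/ 2900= -32007.98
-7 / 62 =-0.11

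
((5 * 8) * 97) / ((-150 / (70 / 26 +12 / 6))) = -23668 / 195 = -121.37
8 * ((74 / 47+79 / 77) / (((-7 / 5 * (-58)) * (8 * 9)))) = 15685 / 4407942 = 0.00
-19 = -19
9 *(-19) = -171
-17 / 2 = -8.50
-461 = -461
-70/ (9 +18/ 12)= -20/ 3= -6.67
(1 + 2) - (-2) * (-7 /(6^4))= 1937 /648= 2.99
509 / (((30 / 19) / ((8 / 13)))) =38684 / 195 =198.38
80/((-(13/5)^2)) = -2000/169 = -11.83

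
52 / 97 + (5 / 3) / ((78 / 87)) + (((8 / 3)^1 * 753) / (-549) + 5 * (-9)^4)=45419333257 / 1384578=32803.74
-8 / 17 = -0.47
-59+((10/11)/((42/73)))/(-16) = -218429/3696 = -59.10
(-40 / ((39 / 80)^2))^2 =65536000000 / 2313441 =28328.36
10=10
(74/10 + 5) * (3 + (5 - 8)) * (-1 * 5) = 0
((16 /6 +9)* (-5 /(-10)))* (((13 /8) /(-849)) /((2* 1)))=-455 /81504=-0.01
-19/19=-1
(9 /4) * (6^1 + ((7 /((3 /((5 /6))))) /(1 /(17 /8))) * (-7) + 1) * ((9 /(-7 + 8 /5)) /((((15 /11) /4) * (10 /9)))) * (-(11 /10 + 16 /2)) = -1975.10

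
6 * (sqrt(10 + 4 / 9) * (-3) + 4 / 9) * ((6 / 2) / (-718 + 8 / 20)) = -10 / 897 + 15 * sqrt(94) / 598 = 0.23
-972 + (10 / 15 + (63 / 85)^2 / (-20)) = -421084907 / 433500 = -971.36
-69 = -69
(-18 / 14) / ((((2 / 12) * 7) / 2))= -108 / 49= -2.20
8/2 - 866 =-862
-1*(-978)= 978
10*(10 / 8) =25 / 2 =12.50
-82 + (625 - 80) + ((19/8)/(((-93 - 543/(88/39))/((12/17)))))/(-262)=10091385905/21795649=463.00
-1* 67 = -67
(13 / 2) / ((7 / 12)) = 78 / 7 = 11.14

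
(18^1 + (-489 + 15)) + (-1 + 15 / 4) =-1813 / 4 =-453.25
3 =3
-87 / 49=-1.78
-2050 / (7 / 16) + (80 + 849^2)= 5013367 / 7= 716195.29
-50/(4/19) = -475/2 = -237.50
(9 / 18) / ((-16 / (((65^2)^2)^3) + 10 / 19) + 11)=108072172199008544921875 / 2491347969640302246093142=0.04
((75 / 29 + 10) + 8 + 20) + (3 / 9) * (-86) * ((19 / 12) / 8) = 145795 / 4176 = 34.91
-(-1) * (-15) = -15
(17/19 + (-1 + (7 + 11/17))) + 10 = 5666/323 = 17.54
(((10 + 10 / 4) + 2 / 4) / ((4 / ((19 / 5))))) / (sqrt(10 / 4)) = 247 * sqrt(10) / 100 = 7.81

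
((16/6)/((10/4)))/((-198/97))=-776/1485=-0.52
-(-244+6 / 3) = 242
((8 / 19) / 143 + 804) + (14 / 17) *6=37364320 / 46189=808.94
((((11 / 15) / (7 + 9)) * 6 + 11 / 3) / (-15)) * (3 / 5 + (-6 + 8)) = -6149 / 9000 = -0.68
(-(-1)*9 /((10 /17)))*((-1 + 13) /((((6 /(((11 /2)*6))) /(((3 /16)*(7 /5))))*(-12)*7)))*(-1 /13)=5049 /20800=0.24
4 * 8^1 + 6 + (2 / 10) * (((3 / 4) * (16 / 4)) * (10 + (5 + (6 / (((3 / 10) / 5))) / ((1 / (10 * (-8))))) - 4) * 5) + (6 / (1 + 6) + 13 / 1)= -167406 / 7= -23915.14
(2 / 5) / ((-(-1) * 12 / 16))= 8 / 15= 0.53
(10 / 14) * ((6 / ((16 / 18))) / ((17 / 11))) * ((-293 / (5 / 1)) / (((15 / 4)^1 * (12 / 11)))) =-106359 / 2380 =-44.69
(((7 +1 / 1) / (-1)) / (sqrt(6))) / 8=-sqrt(6) / 6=-0.41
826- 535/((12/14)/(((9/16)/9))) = 75551/96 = 786.99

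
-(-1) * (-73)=-73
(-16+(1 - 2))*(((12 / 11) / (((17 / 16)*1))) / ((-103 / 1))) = 192 / 1133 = 0.17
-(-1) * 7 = 7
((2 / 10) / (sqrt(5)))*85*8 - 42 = -42 +136*sqrt(5) / 5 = 18.82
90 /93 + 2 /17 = 1.09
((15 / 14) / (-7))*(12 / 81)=-10 / 441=-0.02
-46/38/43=-23/817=-0.03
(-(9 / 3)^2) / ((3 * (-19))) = 3 / 19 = 0.16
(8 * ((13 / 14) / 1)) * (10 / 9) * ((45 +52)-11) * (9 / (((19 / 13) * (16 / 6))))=218010 / 133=1639.17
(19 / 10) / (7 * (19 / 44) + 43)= 418 / 10125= 0.04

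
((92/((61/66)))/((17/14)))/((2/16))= 680064/1037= 655.80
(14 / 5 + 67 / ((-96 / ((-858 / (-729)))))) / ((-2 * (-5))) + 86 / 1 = 50270591 / 583200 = 86.20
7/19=0.37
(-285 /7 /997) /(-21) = 95 /48853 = 0.00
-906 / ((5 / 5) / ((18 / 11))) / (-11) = 16308 / 121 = 134.78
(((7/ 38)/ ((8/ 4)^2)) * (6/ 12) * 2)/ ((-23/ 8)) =-7/ 437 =-0.02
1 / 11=0.09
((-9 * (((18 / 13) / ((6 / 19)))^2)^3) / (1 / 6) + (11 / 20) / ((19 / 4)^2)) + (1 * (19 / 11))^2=-383689.02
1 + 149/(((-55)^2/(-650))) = -3753/121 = -31.02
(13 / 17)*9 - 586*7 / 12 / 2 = -33463 / 204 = -164.03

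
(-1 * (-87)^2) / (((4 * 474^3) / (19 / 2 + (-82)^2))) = -3775249 / 31554496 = -0.12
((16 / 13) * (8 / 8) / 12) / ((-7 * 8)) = -1 / 546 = -0.00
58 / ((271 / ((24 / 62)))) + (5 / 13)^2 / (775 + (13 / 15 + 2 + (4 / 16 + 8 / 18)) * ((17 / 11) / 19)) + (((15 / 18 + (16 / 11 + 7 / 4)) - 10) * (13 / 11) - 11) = -1080061538959360423 / 60126661230929436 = -17.96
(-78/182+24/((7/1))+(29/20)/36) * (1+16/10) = 28457/3600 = 7.90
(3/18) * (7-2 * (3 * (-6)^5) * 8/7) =373297/42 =8888.02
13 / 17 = 0.76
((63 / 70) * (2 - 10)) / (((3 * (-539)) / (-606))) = -7272 / 2695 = -2.70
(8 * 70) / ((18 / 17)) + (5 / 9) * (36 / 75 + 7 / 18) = 428791 / 810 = 529.37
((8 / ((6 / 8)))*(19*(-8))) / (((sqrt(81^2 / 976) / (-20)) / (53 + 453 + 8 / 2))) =66150400*sqrt(61) / 81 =6378409.14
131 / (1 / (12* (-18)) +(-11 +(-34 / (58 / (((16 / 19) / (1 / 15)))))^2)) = 8590693896 / 2873962823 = 2.99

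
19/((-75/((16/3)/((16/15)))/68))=-1292/15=-86.13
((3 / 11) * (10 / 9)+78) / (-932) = -646 / 7689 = -0.08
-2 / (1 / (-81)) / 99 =18 / 11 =1.64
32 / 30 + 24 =376 / 15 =25.07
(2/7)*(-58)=-116/7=-16.57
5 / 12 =0.42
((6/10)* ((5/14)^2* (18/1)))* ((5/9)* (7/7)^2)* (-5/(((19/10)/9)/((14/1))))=-33750/133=-253.76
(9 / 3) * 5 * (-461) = -6915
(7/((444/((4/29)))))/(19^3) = 7/22079121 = 0.00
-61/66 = -0.92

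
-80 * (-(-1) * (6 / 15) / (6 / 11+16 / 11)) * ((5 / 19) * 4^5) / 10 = -8192 / 19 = -431.16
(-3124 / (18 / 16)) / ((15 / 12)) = -99968 / 45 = -2221.51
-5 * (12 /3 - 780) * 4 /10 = 1552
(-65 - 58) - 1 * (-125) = 2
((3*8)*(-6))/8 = -18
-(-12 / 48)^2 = -1 / 16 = -0.06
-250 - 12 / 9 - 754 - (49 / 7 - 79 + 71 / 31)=-87013 / 93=-935.62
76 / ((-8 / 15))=-285 / 2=-142.50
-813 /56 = -14.52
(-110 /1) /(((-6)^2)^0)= -110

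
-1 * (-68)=68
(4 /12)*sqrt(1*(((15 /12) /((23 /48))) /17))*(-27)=-18*sqrt(5865) /391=-3.53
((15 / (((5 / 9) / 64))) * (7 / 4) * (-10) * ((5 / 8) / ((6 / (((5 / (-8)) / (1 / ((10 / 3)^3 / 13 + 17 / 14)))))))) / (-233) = -2495875 / 72696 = -34.33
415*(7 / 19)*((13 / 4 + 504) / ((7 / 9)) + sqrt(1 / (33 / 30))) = 2905*sqrt(110) / 209 + 7578315 / 76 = 99860.45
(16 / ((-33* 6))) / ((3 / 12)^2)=-128 / 99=-1.29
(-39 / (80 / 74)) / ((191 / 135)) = -38961 / 1528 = -25.50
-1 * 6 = -6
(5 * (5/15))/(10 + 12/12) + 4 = 4.15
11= 11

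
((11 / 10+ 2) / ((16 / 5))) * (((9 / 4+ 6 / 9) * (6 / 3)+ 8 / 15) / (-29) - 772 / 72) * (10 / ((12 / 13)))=-5754437 / 50112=-114.83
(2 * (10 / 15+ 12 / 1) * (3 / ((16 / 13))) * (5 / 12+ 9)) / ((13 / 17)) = 36499 / 48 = 760.40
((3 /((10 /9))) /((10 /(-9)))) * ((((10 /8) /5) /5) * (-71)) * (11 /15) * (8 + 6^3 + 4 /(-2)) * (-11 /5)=-77241681 /25000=-3089.67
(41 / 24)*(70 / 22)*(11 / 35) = 41 / 24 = 1.71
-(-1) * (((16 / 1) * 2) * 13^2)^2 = 29246464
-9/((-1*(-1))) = -9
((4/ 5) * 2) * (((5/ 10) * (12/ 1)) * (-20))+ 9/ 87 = -5565/ 29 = -191.90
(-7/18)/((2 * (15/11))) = -77/540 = -0.14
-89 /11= -8.09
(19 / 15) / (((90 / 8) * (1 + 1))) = 38 / 675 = 0.06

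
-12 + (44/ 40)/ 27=-3229/ 270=-11.96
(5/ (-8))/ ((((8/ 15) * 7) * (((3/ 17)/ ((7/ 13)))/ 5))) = -2125/ 832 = -2.55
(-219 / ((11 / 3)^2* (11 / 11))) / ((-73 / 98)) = 2646 / 121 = 21.87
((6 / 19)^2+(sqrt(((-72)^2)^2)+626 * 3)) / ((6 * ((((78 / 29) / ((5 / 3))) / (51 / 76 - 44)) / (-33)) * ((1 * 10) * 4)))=446346579701 / 17120064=26071.55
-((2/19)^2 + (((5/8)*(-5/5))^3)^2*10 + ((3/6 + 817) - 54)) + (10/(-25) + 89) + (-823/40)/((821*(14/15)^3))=-45006388182246107/66623034490880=-675.54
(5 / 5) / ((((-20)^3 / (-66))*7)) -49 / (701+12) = -1348471 / 19964000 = -0.07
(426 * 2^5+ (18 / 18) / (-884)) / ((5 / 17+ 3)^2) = 204861679 / 163072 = 1256.27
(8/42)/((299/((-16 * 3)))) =-64/2093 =-0.03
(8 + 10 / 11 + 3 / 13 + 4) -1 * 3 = 1450 / 143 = 10.14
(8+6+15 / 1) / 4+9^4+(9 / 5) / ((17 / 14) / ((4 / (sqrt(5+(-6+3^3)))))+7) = 9599892511 / 1461500 - 4284*sqrt(26) / 365375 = 6568.46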